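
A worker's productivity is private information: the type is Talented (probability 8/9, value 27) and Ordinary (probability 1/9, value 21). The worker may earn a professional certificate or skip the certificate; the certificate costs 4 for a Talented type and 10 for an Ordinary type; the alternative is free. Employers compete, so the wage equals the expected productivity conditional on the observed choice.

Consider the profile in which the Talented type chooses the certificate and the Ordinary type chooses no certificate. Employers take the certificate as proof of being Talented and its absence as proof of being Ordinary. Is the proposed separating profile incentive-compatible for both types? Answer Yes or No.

Yes

Under these beliefs, the certificate earns wage 27 and no certificate earns wage 21.
Talented: the certificate nets 27 − 4 = 23; no certificate nets 21. Talented prefers the certificate.
Ordinary: the certificate nets 27 − 10 = 17; no certificate nets 21. Ordinary prefers no certificate.
Neither type deviates, so the separating profile is an equilibrium.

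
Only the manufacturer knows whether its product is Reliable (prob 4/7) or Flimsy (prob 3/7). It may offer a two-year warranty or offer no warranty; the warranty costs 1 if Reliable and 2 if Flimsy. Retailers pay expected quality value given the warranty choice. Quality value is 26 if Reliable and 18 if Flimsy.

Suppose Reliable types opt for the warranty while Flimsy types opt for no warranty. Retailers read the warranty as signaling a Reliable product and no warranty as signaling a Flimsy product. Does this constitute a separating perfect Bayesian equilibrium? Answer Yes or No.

No

Under these beliefs, the warranty earns price 26 and no warranty earns price 18.
Reliable: the warranty nets 26 − 1 = 25; no warranty nets 18. Reliable prefers the warranty.
Flimsy: the warranty nets 26 − 2 = 24; no warranty nets 18. Flimsy would deviate to the warranty.
Flimsy has a profitable deviation, so the profile is not an equilibrium.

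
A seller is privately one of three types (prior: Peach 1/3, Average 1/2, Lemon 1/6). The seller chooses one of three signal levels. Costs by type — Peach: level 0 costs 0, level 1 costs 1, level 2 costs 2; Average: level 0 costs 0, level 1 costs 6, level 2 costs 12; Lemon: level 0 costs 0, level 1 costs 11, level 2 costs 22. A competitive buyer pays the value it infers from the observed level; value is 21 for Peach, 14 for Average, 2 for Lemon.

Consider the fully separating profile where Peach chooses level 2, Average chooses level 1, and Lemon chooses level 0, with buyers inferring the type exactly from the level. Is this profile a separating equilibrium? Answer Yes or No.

No

Separating prices: level 2 → 21, level 1 → 14, level 0 → 2.
Peach (assigned level 2): level 0: 2 − 0 = 2; level 1: 14 − 1 = 13; level 2: 21 − 2 = 19. Peach stays.
Average (assigned level 1): level 0: 2 − 0 = 2; level 1: 14 − 6 = 8; level 2: 21 − 12 = 9. Average prefers level 2.
Lemon (assigned level 0): level 0: 2 − 0 = 2; level 1: 14 − 11 = 3; level 2: 21 − 22 = -1. Lemon prefers level 1.
At least one type deviates; the separating profile fails.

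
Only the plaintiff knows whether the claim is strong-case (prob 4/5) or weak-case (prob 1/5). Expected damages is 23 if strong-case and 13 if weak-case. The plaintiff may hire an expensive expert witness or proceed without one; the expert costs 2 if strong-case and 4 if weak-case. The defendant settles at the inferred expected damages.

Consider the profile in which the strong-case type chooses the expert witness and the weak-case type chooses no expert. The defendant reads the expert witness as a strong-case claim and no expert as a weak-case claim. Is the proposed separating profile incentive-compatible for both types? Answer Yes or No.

Under these beliefs, the expert witness earns settlement 23 and no expert earns settlement 13.
strong-case: the expert witness nets 23 − 2 = 21; no expert nets 13. strong-case prefers the expert witness.
weak-case: the expert witness nets 23 − 4 = 19; no expert nets 13. weak-case would deviate to the expert witness.
weak-case has a profitable deviation, so the profile is not an equilibrium.

No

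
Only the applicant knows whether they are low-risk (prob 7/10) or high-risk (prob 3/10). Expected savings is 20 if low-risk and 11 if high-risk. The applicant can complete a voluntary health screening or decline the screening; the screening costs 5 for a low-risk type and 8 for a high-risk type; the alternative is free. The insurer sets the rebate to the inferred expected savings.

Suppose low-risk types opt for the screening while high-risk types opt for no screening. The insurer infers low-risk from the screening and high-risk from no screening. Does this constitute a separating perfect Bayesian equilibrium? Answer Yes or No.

Under these beliefs, the screening earns rebate 20 and no screening earns rebate 11.
low-risk: the screening nets 20 − 5 = 15; no screening nets 11. low-risk prefers the screening.
high-risk: the screening nets 20 − 8 = 12; no screening nets 11. high-risk would deviate to the screening.
high-risk has a profitable deviation, so the profile is not an equilibrium.

No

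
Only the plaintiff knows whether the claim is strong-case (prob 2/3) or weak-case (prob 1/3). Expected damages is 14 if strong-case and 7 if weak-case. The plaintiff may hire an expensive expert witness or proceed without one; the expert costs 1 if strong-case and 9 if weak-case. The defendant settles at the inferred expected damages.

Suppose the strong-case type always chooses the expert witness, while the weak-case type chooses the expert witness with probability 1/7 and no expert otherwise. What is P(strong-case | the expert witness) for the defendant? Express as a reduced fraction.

P(the expert witness) = (2/3)·1 + (1/3)·(1/7) = 5/7.
By Bayes' rule, P(strong-case | the expert witness) = (2/3) / (5/7) = 14/15.

14/15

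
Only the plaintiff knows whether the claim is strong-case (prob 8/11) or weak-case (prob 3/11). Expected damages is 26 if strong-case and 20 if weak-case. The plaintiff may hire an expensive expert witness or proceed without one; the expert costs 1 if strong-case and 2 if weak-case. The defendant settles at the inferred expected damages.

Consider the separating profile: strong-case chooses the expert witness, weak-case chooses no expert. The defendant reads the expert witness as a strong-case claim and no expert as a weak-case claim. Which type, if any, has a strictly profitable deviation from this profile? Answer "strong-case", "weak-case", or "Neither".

The expert witness pays 26; no expert pays 20.
strong-case: assigned the expert witness, nets 26 − 1 = 25; deviating to no expert nets 20.
weak-case: assigned no expert, nets 20; deviating to the expert witness nets 26 − 2 = 24.
The weak-case type gains 4 by deviating.

weak-case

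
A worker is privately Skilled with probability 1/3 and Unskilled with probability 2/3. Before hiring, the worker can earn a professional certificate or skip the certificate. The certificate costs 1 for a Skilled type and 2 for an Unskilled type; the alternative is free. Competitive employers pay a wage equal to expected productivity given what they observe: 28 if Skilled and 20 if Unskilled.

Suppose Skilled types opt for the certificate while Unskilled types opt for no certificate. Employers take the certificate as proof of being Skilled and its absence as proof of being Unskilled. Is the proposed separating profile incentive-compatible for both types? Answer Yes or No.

No

Under these beliefs, the certificate earns wage 28 and no certificate earns wage 20.
Skilled: the certificate nets 28 − 1 = 27; no certificate nets 20. Skilled prefers the certificate.
Unskilled: the certificate nets 28 − 2 = 26; no certificate nets 20. Unskilled would deviate to the certificate.
Unskilled has a profitable deviation, so the profile is not an equilibrium.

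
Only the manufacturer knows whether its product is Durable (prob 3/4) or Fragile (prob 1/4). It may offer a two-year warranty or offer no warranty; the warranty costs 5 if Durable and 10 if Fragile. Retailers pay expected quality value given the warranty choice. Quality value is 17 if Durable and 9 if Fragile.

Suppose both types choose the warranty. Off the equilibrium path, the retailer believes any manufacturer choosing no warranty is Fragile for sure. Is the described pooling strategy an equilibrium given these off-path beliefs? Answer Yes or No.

On path, the retailer holds the prior and pays 3/4·17 + 1/4·9 = 15. Off path (no warranty), believing Fragile, it pays 9.
Durable: the warranty nets 15 − 5 = 10; no warranty nets 9. Durable stays.
Fragile: the warranty nets 15 − 10 = 5; no warranty nets 9. Fragile would deviate.
A type deviates, so pooling fails.

No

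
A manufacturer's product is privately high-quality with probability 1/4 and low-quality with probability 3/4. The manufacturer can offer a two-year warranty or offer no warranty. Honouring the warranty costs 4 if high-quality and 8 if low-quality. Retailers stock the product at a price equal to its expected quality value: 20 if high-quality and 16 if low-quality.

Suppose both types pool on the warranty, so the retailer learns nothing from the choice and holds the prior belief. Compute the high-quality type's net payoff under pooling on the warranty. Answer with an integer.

13

Pooled price = 1/4·20 + 3/4·16 = 17.
high-quality pays cost 4 for the warranty, so net payoff = 17 − 4 = 13.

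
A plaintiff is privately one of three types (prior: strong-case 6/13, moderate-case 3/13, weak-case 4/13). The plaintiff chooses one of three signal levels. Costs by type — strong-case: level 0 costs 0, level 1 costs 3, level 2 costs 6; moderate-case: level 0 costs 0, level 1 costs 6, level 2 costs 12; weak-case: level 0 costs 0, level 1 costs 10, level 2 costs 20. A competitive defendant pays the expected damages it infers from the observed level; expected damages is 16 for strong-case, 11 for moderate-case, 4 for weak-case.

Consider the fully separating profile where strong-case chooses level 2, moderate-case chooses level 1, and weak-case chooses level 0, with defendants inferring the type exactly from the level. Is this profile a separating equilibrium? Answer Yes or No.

Yes

Separating settlements: level 2 → 16, level 1 → 11, level 0 → 4.
strong-case (assigned level 2): level 0: 4 − 0 = 4; level 1: 11 − 3 = 8; level 2: 16 − 6 = 10. strong-case stays.
moderate-case (assigned level 1): level 0: 4 − 0 = 4; level 1: 11 − 6 = 5; level 2: 16 − 12 = 4. moderate-case stays.
weak-case (assigned level 0): level 0: 4 − 0 = 4; level 1: 11 − 10 = 1; level 2: 16 − 20 = -4. weak-case stays.
Every type prefers its assigned level; separation holds.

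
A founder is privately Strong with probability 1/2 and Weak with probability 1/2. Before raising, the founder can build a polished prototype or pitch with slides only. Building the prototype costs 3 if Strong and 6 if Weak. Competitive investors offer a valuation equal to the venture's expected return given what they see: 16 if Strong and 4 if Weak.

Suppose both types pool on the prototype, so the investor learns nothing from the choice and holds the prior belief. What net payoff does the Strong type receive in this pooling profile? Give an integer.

7

Pooled valuation = 1/2·16 + 1/2·4 = 10.
Strong pays cost 3 for the prototype, so net payoff = 10 − 3 = 7.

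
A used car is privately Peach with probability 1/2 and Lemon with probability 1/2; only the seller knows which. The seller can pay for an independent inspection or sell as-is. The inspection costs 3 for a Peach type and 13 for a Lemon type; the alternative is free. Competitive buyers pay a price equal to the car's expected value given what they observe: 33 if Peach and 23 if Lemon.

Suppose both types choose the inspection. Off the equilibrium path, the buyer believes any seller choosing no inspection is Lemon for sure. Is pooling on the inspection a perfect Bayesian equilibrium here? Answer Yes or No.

No

On path, the buyer holds the prior and pays 1/2·33 + 1/2·23 = 28. Off path (no inspection), believing Lemon, it pays 23.
Peach: the inspection nets 28 − 3 = 25; no inspection nets 23. Peach stays.
Lemon: the inspection nets 28 − 13 = 15; no inspection nets 23. Lemon would deviate.
A type deviates, so pooling fails.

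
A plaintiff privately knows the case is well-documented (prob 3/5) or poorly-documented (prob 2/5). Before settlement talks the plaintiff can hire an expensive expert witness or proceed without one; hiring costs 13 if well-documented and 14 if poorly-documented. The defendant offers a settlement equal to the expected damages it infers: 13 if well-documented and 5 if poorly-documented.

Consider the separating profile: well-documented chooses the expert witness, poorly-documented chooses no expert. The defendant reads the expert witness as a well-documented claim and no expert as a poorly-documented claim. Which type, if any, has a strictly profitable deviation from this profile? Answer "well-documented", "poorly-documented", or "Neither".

well-documented

The expert witness pays 13; no expert pays 5.
well-documented: assigned the expert witness, nets 13 − 13 = 0; deviating to no expert nets 5.
poorly-documented: assigned no expert, nets 5; deviating to the expert witness nets 13 − 14 = -1.
The well-documented type gains 5 by deviating.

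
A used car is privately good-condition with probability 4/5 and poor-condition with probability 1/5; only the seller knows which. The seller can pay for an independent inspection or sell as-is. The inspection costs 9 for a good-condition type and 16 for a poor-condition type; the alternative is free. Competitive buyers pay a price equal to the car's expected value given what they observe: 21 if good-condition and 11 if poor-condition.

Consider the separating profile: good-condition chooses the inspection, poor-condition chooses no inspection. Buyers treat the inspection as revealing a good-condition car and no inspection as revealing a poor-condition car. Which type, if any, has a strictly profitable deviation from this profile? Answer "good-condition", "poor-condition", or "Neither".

Neither

The inspection pays 21; no inspection pays 11.
good-condition: assigned the inspection, nets 21 − 9 = 12; deviating to no inspection nets 11.
poor-condition: assigned no inspection, nets 11; deviating to the inspection nets 21 − 16 = 5.
Both types strictly prefer their assigned action; no profitable deviation.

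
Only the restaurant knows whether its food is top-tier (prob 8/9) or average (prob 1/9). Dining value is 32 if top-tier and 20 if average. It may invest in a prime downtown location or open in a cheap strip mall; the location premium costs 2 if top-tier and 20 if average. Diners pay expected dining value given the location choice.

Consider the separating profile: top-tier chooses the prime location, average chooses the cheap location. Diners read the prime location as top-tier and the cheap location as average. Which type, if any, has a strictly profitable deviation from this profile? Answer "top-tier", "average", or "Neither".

The prime location pays 32; the cheap location pays 20.
top-tier: assigned the prime location, nets 32 − 2 = 30; deviating to the cheap location nets 20.
average: assigned the cheap location, nets 20; deviating to the prime location nets 32 − 20 = 12.
Both types strictly prefer their assigned action; no profitable deviation.

Neither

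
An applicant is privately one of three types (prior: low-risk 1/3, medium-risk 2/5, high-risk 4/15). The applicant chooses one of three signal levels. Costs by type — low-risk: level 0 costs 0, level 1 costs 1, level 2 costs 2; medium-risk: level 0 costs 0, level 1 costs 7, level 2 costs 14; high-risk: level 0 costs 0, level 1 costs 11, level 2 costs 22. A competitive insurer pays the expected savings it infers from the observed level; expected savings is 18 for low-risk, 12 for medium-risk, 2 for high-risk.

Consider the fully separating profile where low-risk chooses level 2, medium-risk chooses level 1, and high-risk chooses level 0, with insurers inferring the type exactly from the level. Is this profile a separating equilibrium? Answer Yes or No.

Yes

Separating rebates: level 2 → 18, level 1 → 12, level 0 → 2.
low-risk (assigned level 2): level 0: 2 − 0 = 2; level 1: 12 − 1 = 11; level 2: 18 − 2 = 16. low-risk stays.
medium-risk (assigned level 1): level 0: 2 − 0 = 2; level 1: 12 − 7 = 5; level 2: 18 − 14 = 4. medium-risk stays.
high-risk (assigned level 0): level 0: 2 − 0 = 2; level 1: 12 − 11 = 1; level 2: 18 − 22 = -4. high-risk stays.
Every type prefers its assigned level; separation holds.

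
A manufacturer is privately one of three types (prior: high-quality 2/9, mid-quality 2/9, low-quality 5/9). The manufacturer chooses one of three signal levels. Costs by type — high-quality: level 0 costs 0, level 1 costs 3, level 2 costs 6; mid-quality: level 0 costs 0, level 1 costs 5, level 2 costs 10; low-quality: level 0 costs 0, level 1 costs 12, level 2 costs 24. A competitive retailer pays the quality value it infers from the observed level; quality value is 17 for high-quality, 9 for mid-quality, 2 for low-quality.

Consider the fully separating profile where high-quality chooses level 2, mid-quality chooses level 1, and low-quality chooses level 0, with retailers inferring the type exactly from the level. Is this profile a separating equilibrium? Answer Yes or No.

No

Separating prices: level 2 → 17, level 1 → 9, level 0 → 2.
high-quality (assigned level 2): level 0: 2 − 0 = 2; level 1: 9 − 3 = 6; level 2: 17 − 6 = 11. high-quality stays.
mid-quality (assigned level 1): level 0: 2 − 0 = 2; level 1: 9 − 5 = 4; level 2: 17 − 10 = 7. mid-quality prefers level 2.
low-quality (assigned level 0): level 0: 2 − 0 = 2; level 1: 9 − 12 = -3; level 2: 17 − 24 = -7. low-quality stays.
At least one type deviates; the separating profile fails.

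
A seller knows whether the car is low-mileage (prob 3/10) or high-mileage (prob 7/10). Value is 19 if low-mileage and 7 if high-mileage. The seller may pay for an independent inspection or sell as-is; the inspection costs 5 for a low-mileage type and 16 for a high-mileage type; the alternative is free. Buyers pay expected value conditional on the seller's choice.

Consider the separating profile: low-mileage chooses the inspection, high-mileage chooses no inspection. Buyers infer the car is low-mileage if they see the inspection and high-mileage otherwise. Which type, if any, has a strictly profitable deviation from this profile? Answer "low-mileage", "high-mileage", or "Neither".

Neither

The inspection pays 19; no inspection pays 7.
low-mileage: assigned the inspection, nets 19 − 5 = 14; deviating to no inspection nets 7.
high-mileage: assigned no inspection, nets 7; deviating to the inspection nets 19 − 16 = 3.
Both types strictly prefer their assigned action; no profitable deviation.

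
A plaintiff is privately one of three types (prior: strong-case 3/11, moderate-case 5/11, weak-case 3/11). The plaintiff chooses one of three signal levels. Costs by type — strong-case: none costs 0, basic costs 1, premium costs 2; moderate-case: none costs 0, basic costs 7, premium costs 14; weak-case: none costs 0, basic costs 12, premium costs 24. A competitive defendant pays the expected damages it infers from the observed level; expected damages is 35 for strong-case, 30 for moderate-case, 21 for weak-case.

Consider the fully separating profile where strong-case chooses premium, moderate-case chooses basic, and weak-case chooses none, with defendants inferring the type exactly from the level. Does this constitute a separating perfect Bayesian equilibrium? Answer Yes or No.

Separating settlements: premium → 35, basic → 30, none → 21.
strong-case (assigned premium): none: 21 − 0 = 21; basic: 30 − 1 = 29; premium: 35 − 2 = 33. strong-case stays.
moderate-case (assigned basic): none: 21 − 0 = 21; basic: 30 − 7 = 23; premium: 35 − 14 = 21. moderate-case stays.
weak-case (assigned none): none: 21 − 0 = 21; basic: 30 − 12 = 18; premium: 35 − 24 = 11. weak-case stays.
Every type prefers its assigned level; separation holds.

Yes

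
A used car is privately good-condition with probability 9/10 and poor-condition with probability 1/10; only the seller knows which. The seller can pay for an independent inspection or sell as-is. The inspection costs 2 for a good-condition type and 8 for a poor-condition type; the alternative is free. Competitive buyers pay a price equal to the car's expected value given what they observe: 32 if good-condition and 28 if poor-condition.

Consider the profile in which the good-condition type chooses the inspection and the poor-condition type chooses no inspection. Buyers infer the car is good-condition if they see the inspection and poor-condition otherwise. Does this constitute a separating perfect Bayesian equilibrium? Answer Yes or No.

Under these beliefs, the inspection earns price 32 and no inspection earns price 28.
good-condition: the inspection nets 32 − 2 = 30; no inspection nets 28. good-condition prefers the inspection.
poor-condition: the inspection nets 32 − 8 = 24; no inspection nets 28. poor-condition prefers no inspection.
Neither type deviates, so the separating profile is an equilibrium.

Yes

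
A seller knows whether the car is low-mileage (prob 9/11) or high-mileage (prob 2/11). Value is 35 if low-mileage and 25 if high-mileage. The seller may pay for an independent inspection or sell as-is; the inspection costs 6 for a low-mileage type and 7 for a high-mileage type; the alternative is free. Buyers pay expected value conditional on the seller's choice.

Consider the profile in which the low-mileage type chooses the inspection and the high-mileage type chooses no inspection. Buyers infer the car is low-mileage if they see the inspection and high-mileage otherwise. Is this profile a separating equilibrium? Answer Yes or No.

Under these beliefs, the inspection earns price 35 and no inspection earns price 25.
low-mileage: the inspection nets 35 − 6 = 29; no inspection nets 25. low-mileage prefers the inspection.
high-mileage: the inspection nets 35 − 7 = 28; no inspection nets 25. high-mileage would deviate to the inspection.
high-mileage has a profitable deviation, so the profile is not an equilibrium.

No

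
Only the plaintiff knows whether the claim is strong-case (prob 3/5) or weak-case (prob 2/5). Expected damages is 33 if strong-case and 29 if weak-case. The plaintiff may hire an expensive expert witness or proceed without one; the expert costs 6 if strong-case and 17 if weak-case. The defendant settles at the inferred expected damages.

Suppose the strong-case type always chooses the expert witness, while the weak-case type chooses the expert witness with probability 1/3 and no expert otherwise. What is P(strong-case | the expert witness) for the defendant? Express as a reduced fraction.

P(the expert witness) = (3/5)·1 + (2/5)·(1/3) = 11/15.
By Bayes' rule, P(strong-case | the expert witness) = (3/5) / (11/15) = 9/11.

9/11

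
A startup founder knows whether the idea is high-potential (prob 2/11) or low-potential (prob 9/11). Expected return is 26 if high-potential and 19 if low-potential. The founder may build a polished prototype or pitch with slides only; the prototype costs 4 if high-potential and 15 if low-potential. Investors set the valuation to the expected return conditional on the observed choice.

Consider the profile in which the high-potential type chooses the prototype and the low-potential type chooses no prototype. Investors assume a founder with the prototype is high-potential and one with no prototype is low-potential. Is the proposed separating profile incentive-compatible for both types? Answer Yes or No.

Yes

Under these beliefs, the prototype earns valuation 26 and no prototype earns valuation 19.
high-potential: the prototype nets 26 − 4 = 22; no prototype nets 19. high-potential prefers the prototype.
low-potential: the prototype nets 26 − 15 = 11; no prototype nets 19. low-potential prefers no prototype.
Neither type deviates, so the separating profile is an equilibrium.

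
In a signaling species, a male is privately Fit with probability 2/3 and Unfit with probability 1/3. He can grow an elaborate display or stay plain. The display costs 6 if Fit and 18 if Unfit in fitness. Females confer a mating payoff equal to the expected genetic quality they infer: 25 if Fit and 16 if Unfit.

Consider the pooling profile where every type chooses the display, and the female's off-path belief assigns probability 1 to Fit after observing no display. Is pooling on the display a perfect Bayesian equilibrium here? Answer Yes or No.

On path, the female holds the prior and pays 2/3·25 + 1/3·16 = 22. Off path (no display), believing Fit, it pays 25.
Fit: the display nets 22 − 6 = 16; no display nets 25. Fit would deviate.
Unfit: the display nets 22 − 18 = 4; no display nets 25. Unfit would deviate.
A type deviates, so pooling fails.

No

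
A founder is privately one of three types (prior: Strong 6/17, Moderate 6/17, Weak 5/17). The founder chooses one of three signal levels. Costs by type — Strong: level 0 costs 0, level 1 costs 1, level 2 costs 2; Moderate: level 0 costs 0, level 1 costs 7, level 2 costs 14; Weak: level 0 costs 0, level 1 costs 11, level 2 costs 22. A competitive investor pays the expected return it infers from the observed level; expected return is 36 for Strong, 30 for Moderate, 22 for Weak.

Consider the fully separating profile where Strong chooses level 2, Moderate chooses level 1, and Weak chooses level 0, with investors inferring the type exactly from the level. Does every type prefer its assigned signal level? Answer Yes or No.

Yes

Separating valuations: level 2 → 36, level 1 → 30, level 0 → 22.
Strong (assigned level 2): level 0: 22 − 0 = 22; level 1: 30 − 1 = 29; level 2: 36 − 2 = 34. Strong stays.
Moderate (assigned level 1): level 0: 22 − 0 = 22; level 1: 30 − 7 = 23; level 2: 36 − 14 = 22. Moderate stays.
Weak (assigned level 0): level 0: 22 − 0 = 22; level 1: 30 − 11 = 19; level 2: 36 − 22 = 14. Weak stays.
Every type prefers its assigned level; separation holds.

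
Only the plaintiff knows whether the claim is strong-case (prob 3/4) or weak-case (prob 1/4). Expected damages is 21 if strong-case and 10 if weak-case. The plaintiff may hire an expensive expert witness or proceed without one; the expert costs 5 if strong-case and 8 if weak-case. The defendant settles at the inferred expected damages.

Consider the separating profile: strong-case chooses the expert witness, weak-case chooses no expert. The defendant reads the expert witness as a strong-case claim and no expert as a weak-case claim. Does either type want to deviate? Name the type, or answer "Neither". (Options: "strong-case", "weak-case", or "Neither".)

weak-case

The expert witness pays 21; no expert pays 10.
strong-case: assigned the expert witness, nets 21 − 5 = 16; deviating to no expert nets 10.
weak-case: assigned no expert, nets 10; deviating to the expert witness nets 21 − 8 = 13.
The weak-case type gains 3 by deviating.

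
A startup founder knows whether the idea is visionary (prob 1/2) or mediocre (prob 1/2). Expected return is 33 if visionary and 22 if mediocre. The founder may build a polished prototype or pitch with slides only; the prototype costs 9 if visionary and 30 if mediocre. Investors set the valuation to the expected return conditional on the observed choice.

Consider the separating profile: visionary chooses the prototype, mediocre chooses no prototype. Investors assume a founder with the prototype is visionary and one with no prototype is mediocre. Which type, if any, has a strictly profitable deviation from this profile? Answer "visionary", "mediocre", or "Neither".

Neither

The prototype pays 33; no prototype pays 22.
visionary: assigned the prototype, nets 33 − 9 = 24; deviating to no prototype nets 22.
mediocre: assigned no prototype, nets 22; deviating to the prototype nets 33 − 30 = 3.
Both types strictly prefer their assigned action; no profitable deviation.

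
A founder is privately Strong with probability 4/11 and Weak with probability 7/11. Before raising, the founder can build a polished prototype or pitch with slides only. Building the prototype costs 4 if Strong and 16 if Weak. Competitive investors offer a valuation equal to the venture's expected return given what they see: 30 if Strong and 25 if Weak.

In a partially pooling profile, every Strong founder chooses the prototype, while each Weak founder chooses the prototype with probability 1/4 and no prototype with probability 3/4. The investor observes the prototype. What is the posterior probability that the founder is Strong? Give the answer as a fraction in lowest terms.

16/23

P(the prototype) = (4/11)·1 + (7/11)·(1/4) = 23/44.
By Bayes' rule, P(Strong | the prototype) = (4/11) / (23/44) = 16/23.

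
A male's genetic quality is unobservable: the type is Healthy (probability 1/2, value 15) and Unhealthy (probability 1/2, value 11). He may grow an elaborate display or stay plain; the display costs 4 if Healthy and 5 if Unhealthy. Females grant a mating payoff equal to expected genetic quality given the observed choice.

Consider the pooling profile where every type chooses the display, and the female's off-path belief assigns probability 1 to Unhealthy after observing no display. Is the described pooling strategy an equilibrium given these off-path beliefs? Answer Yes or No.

On path, the female holds the prior and pays 1/2·15 + 1/2·11 = 13. Off path (no display), believing Unhealthy, it pays 11.
Healthy: the display nets 13 − 4 = 9; no display nets 11. Healthy would deviate.
Unhealthy: the display nets 13 − 5 = 8; no display nets 11. Unhealthy would deviate.
A type deviates, so pooling fails.

No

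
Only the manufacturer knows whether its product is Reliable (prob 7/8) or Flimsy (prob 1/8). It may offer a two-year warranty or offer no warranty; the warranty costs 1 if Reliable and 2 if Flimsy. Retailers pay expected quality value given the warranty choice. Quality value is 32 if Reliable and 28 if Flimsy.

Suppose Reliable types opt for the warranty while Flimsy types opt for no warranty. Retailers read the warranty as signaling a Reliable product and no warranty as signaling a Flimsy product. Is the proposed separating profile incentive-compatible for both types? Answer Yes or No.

No

Under these beliefs, the warranty earns price 32 and no warranty earns price 28.
Reliable: the warranty nets 32 − 1 = 31; no warranty nets 28. Reliable prefers the warranty.
Flimsy: the warranty nets 32 − 2 = 30; no warranty nets 28. Flimsy would deviate to the warranty.
Flimsy has a profitable deviation, so the profile is not an equilibrium.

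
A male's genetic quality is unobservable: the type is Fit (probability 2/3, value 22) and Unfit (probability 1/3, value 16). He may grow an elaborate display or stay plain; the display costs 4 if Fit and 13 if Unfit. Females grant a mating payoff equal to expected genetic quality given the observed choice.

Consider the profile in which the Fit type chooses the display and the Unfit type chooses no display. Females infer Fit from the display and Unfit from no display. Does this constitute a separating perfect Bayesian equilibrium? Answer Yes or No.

Yes

Under these beliefs, the display earns mating payoff 22 and no display earns mating payoff 16.
Fit: the display nets 22 − 4 = 18; no display nets 16. Fit prefers the display.
Unfit: the display nets 22 − 13 = 9; no display nets 16. Unfit prefers no display.
Neither type deviates, so the separating profile is an equilibrium.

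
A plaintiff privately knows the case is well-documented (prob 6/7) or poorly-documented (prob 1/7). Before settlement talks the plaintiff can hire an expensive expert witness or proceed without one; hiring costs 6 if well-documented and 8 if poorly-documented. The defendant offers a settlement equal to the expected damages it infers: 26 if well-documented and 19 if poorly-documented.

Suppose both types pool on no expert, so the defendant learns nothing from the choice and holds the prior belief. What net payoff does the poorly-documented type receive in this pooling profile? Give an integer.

25

Pooled settlement = 6/7·26 + 1/7·19 = 25.
poorly-documented pays no cost for no expert, so net payoff = 25.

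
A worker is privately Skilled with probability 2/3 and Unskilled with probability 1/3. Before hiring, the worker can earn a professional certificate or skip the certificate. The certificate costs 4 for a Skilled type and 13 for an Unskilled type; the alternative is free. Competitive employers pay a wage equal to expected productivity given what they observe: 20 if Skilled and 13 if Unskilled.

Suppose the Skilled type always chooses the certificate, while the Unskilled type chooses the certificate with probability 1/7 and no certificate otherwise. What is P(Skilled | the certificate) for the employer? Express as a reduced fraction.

14/15

P(the certificate) = (2/3)·1 + (1/3)·(1/7) = 5/7.
By Bayes' rule, P(Skilled | the certificate) = (2/3) / (5/7) = 14/15.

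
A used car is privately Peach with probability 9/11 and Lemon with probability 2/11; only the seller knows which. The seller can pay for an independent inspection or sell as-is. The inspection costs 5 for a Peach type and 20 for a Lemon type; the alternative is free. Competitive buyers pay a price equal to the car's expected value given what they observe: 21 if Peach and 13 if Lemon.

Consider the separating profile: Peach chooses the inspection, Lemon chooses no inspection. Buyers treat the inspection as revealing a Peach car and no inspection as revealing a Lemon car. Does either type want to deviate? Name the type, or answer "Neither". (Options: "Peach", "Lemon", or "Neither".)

Neither

The inspection pays 21; no inspection pays 13.
Peach: assigned the inspection, nets 21 − 5 = 16; deviating to no inspection nets 13.
Lemon: assigned no inspection, nets 13; deviating to the inspection nets 21 − 20 = 1.
Both types strictly prefer their assigned action; no profitable deviation.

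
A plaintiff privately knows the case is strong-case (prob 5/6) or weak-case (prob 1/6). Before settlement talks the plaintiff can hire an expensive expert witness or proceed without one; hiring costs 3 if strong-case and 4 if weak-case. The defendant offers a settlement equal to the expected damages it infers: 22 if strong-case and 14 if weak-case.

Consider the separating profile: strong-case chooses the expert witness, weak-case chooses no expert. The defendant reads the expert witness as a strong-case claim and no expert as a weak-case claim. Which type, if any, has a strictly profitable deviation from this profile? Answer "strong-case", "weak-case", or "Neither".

The expert witness pays 22; no expert pays 14.
strong-case: assigned the expert witness, nets 22 − 3 = 19; deviating to no expert nets 14.
weak-case: assigned no expert, nets 14; deviating to the expert witness nets 22 − 4 = 18.
The weak-case type gains 4 by deviating.

weak-case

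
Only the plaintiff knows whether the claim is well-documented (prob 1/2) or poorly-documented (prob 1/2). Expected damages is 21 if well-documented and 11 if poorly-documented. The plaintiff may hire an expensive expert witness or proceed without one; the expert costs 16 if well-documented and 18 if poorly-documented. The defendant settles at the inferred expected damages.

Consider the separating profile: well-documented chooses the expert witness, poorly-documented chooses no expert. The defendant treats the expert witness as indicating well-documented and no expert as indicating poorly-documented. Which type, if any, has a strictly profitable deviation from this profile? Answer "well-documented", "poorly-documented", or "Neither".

The expert witness pays 21; no expert pays 11.
well-documented: assigned the expert witness, nets 21 − 16 = 5; deviating to no expert nets 11.
poorly-documented: assigned no expert, nets 11; deviating to the expert witness nets 21 − 18 = 3.
The well-documented type gains 6 by deviating.

well-documented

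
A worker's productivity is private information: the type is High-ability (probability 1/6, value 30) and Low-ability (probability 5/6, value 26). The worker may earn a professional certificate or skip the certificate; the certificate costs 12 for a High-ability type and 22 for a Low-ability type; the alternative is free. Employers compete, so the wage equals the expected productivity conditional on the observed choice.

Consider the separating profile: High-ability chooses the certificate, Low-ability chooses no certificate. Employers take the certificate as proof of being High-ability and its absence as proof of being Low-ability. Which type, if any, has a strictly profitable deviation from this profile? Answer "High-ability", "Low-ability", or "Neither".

The certificate pays 30; no certificate pays 26.
High-ability: assigned the certificate, nets 30 − 12 = 18; deviating to no certificate nets 26.
Low-ability: assigned no certificate, nets 26; deviating to the certificate nets 30 − 22 = 8.
The High-ability type gains 8 by deviating.

High-ability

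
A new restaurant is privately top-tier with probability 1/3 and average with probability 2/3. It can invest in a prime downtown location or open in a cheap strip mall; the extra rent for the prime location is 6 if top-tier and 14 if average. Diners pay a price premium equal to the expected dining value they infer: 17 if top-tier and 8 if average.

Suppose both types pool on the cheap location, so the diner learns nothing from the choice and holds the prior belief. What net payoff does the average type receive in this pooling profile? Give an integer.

11

Pooled price premium = 1/3·17 + 2/3·8 = 11.
average pays no cost for the cheap location, so net payoff = 11.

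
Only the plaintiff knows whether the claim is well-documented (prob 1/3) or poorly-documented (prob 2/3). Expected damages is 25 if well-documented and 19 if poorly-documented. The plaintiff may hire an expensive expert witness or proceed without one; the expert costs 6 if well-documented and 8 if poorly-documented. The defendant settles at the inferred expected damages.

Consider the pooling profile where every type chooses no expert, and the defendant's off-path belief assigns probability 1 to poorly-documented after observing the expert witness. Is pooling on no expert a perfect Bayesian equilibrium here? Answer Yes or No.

On path, the defendant holds the prior and pays 1/3·25 + 2/3·19 = 21. Off path (the expert witness), believing poorly-documented, it pays 19.
well-documented: no expert nets 21; the expert witness nets 19 − 6 = 13. well-documented stays.
poorly-documented: no expert nets 21; the expert witness nets 19 − 8 = 11. poorly-documented stays.
No type deviates, so pooling is sustained.

Yes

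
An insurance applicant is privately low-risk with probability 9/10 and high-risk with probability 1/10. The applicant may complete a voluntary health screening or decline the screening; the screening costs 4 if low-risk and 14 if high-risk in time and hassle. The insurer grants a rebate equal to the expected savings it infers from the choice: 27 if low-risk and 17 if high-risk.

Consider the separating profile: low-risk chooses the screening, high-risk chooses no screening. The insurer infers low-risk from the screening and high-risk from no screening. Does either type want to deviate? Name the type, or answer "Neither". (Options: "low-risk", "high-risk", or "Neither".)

Neither

The screening pays 27; no screening pays 17.
low-risk: assigned the screening, nets 27 − 4 = 23; deviating to no screening nets 17.
high-risk: assigned no screening, nets 17; deviating to the screening nets 27 − 14 = 13.
Both types strictly prefer their assigned action; no profitable deviation.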